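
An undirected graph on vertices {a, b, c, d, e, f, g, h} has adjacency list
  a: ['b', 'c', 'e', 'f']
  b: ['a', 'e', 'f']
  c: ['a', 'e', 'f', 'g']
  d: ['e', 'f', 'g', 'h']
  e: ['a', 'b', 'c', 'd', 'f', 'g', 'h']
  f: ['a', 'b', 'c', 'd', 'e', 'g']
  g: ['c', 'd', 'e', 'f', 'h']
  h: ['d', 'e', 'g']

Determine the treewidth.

A width-3 tree decomposition is:
Bags: B1 = {d, e, f, g}  B2 = {c, e, f, g}  B3 = {a, c, e, f}  B4 = {d, e, g, h}  B5 = {a, b, e, f}
Tree: B1–B2, B2–B3, B1–B4, B3–B5
The largest bag has 4 vertices, giving width 3; this decomposition certifies tw(G) ≤ 3. For the lower bound, the 4 vertices {d, e, g, h} are pairwise adjacent, and any tree decomposition puts a clique entirely inside one bag — forcing width ≥ 3. Therefore the treewidth is 3.

3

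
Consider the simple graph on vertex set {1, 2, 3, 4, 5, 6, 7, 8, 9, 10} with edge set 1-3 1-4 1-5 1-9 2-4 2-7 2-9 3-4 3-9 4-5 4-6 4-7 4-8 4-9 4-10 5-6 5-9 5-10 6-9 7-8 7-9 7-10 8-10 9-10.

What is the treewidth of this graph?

3

A width-3 tree decomposition is:
Bags: B1 = {4, 5, 9, 10}  B2 = {4, 7, 9, 10}  B3 = {4, 7, 8, 10}  B4 = {4, 5, 6, 9}  B5 = {1, 4, 5, 9}  B6 = {1, 3, 4, 9}  B7 = {2, 4, 7, 9}
Tree: B1–B2, B2–B3, B1–B4, B1–B5, B5–B6, B2–B7
Each bag holds 4 vertices, so the decomposition has width 3, which upper-bounds the treewidth. For the lower bound, the 4 vertices {4, 7, 8, 10} are pairwise adjacent, and any tree decomposition puts a clique entirely inside one bag — forcing width ≥ 3. Combining the bounds, tw(G) = 3.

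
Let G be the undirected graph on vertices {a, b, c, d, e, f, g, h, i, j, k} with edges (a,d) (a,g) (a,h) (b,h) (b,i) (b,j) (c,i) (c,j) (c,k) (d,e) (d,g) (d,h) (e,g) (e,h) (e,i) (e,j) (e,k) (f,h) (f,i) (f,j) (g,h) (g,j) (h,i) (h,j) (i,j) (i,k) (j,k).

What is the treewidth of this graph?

A width-3 tree decomposition is:
Bags: B1 = {e, h, i, j}  B2 = {f, h, i, j}  B3 = {e, g, h, j}  B4 = {e, i, j, k}  B5 = {b, h, i, j}  B6 = {d, e, g, h}  B7 = {c, i, j, k}  B8 = {a, d, g, h}
Tree: B1–B2, B1–B3, B1–B4, B2–B5, B3–B6, B4–B7, B6–B8
The largest bag has 4 vertices, giving width 3; this decomposition certifies tw(G) ≤ 3. For the lower bound, the 4 vertices {d, e, g, h} are pairwise adjacent, and any tree decomposition puts a clique entirely inside one bag — forcing width ≥ 3. Hence tw(G) = 3 exactly.

3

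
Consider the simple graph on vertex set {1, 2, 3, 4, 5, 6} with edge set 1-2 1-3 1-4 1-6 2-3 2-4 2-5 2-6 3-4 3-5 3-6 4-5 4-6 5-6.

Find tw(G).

A width-4 tree decomposition is:
Bags: B1 = {2, 3, 4, 5, 6}  B2 = {1, 2, 3, 4, 6}
Tree: B1–B2
Every bag has size at most 5, so the width is 5 − 1 = 4 and tw(G) ≤ 4. For the lower bound, the 5 vertices {1, 2, 3, 4, 6} are pairwise adjacent, and any tree decomposition puts a clique entirely inside one bag — forcing width ≥ 4. The upper and lower bounds meet at 4, so that is the treewidth.

4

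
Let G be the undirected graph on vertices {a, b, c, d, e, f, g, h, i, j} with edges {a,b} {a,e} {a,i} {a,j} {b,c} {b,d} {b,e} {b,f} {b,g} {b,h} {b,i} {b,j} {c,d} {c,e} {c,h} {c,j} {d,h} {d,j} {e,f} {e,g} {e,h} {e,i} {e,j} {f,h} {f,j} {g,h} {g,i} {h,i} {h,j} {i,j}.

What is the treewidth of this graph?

4

A width-4 tree decomposition is:
Bags: B1 = {b, e, h, i, j}  B2 = {b, c, e, h, j}  B3 = {b, e, f, h, j}  B4 = {a, b, e, i, j}  B5 = {b, c, d, h, j}  B6 = {b, e, g, h, i}
Tree: B1–B2, B2–B3, B1–B4, B2–B5, B1–B6
Each bag holds 5 vertices, so the decomposition has width 4, which upper-bounds the treewidth. On the other hand G contains the 5-clique {b, e, g, h, i}. A clique must lie in a single bag of any decomposition, so no decomposition can have width below 4. Hence tw(G) = 4 exactly.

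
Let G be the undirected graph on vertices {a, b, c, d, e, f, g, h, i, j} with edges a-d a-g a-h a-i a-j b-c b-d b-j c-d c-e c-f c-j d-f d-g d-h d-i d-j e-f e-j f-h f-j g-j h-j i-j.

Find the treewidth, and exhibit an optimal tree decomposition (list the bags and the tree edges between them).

Each bag holds 4 vertices, so the decomposition has width 3, which upper-bounds the treewidth. On the other hand G contains the 4-clique {a, d, g, j}. A clique must lie in a single bag of any decomposition, so no decomposition can have width below 3. Hence tw(G) = 3 exactly.

Treewidth 3.
One optimal decomposition is:
Bags: B1 = {a, d, i, j}  B2 = {a, d, h, j}  B3 = {d, f, h, j}  B4 = {c, d, f, j}  B5 = {a, d, g, j}  B6 = {b, c, d, j}  B7 = {c, e, f, j}
Tree: B1–B2, B2–B3, B3–B4, B2–B5, B4–B6, B4–B7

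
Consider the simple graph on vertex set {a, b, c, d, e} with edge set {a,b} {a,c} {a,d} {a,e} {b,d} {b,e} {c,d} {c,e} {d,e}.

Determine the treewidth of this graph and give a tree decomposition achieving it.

The largest bag has 4 vertices, giving width 3; this decomposition certifies tw(G) ≤ 3. On the other hand G contains the 4-clique {a, c, d, e}. A clique must lie in a single bag of any decomposition, so no decomposition can have width below 3. Hence tw(G) = 3 exactly.

Treewidth 3.
One optimal decomposition is:
Bags: B1 = {a, b, d, e}  B2 = {a, c, d, e}
Tree: B1–B2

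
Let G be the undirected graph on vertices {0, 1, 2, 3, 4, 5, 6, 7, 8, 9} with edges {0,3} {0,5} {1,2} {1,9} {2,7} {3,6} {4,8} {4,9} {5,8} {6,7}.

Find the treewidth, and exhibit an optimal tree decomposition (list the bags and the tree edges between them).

Each bag holds 3 vertices, so the decomposition has width 2, which upper-bounds the treewidth. The edges 9–1–2–7–6–3–0–5–8–4–9 form a cycle, so G is not a tree and its treewidth is at least 2. Combining the bounds, tw(G) = 2.

Treewidth 2.
One such decomposition:
Bags: B1 = {1, 2, 9}  B2 = {2, 7, 9}  B3 = {6, 7, 9}  B4 = {3, 6, 9}  B5 = {0, 3, 9}  B6 = {0, 5, 9}  B7 = {5, 8, 9}  B8 = {4, 8, 9}
Tree: B1–B2, B2–B3, B3–B4, B4–B5, B5–B6, B6–B7, B7–B8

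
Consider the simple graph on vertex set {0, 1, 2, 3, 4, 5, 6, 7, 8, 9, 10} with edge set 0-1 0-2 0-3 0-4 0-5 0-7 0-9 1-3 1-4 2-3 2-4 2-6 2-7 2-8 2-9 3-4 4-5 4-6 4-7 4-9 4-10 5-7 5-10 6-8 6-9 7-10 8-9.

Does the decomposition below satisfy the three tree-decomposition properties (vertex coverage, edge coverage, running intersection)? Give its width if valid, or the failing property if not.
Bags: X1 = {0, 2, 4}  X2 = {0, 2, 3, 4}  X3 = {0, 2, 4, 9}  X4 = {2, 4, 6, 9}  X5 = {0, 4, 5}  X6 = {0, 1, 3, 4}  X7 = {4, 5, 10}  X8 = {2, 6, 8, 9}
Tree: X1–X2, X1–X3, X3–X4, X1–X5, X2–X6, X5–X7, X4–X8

No — vertex 7 appears in no bag.

A tree decomposition must satisfy three properties: every vertex lies in some bag; for every edge, both endpoints lie together in some bag; and for every vertex, the bags containing it form a connected subtree. Here vertex 7 appears in no bag, so the decomposition is invalid.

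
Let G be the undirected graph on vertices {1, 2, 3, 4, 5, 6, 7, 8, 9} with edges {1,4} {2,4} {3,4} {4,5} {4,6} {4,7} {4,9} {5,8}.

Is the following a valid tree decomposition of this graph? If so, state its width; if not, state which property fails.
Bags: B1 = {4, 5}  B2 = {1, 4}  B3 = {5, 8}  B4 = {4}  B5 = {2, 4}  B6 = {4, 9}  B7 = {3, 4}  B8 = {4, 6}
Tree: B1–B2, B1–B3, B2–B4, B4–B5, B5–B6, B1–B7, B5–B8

No — vertex 7 appears in no bag.

A tree decomposition must satisfy three properties: every vertex lies in some bag; for every edge, both endpoints lie together in some bag; and for every vertex, the bags containing it form a connected subtree. Here vertex 7 appears in no bag, so the decomposition is invalid.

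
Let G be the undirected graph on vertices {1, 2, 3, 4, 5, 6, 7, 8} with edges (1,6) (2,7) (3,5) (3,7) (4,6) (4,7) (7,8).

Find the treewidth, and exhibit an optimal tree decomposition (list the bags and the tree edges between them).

Every bag has size at most 2, so the width is 2 − 1 = 1 and tw(G) ≤ 1. Any graph with an edge has treewidth ≥ 1, and G has the edge 7–2. The upper and lower bounds meet at 1, so that is the treewidth.

Treewidth 1.
One optimal decomposition is:
Bags: B1 = {2, 7}  B2 = {4, 7}  B3 = {4, 6}  B4 = {3, 7}  B5 = {3, 5}  B6 = {1, 6}  B7 = {7, 8}
Tree: B1–B2, B2–B3, B2–B4, B4–B5, B3–B6, B4–B7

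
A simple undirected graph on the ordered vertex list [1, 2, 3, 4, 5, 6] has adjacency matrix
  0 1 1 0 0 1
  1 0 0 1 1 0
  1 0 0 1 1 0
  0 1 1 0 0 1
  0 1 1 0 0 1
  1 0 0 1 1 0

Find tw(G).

3

A width-3 tree decomposition is:
Bags: B1 = {1, 2, 4, 5}  B2 = {1, 4, 5, 6}  B3 = {1, 3, 4, 5}
Tree: B1–B2, B2–B3
Each bag holds 4 vertices, so the decomposition has width 3, which upper-bounds the treewidth. For the lower bound: the 4 vertex sets {2,5}, {4,6}, {1}, {3} are disjoint, each induces a connected subgraph, and every pair is joined by at least one edge of G. Contracting each set to a single vertex therefore yields K_{4} as a minor, and since treewidth is minor-monotone, tw(G) ≥ tw(K_{4}) = 3. Combining the bounds, tw(G) = 3.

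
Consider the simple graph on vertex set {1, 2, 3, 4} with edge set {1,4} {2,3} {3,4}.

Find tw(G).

A width-1 tree decomposition is:
Bags: B1 = {3, 4}  B2 = {1, 4}  B3 = {2, 3}
Tree: B1–B2, B1–B3
Each bag holds 2 vertices, so the decomposition has width 1, which upper-bounds the treewidth. Since G has at least one edge (e.g. 3–4), it is not an edgeless graph, so tw(G) ≥ 1. The upper and lower bounds meet at 1, so that is the treewidth.

1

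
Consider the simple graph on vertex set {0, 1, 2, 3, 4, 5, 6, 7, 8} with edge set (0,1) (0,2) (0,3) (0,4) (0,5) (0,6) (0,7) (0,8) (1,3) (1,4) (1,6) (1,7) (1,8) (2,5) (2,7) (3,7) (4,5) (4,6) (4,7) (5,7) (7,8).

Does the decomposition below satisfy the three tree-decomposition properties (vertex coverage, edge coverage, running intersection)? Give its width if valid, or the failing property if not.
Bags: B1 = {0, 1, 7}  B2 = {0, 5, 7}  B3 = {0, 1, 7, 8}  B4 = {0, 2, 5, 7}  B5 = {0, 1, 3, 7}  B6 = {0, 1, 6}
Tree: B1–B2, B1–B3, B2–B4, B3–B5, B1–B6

A tree decomposition must satisfy three properties: every vertex lies in some bag; for every edge, both endpoints lie together in some bag; and for every vertex, the bags containing it form a connected subtree. Here vertex 4 appears in no bag, so the decomposition is invalid.

No — vertex 4 appears in no bag.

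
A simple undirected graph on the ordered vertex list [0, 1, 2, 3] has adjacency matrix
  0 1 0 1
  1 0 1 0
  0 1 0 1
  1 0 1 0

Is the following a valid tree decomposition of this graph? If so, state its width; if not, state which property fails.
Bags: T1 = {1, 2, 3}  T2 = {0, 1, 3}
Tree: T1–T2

Yes; width 2.

Every vertex of G appears in some bag (union = {0, 1, 2, 3}); every edge is covered by a bag; and for each vertex v the set of bags containing v is connected in the bag tree. The decomposition is therefore valid. The largest bag has 3 vertices, so the width is 2.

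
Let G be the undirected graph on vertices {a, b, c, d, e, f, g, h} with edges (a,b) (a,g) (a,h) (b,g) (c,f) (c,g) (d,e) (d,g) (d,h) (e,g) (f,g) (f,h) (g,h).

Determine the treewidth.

2

A width-2 tree decomposition is:
Bags: B1 = {f, g, h}  B2 = {a, g, h}  B3 = {d, g, h}  B4 = {d, e, g}  B5 = {a, b, g}  B6 = {c, f, g}
Tree: B1–B2, B1–B3, B3–B4, B2–B5, B1–B6
Each bag holds 3 vertices, so the decomposition has width 2, which upper-bounds the treewidth. For the lower bound, the 3 vertices {d, e, g} are pairwise adjacent, and any tree decomposition puts a clique entirely inside one bag — forcing width ≥ 2. Therefore the treewidth is 2.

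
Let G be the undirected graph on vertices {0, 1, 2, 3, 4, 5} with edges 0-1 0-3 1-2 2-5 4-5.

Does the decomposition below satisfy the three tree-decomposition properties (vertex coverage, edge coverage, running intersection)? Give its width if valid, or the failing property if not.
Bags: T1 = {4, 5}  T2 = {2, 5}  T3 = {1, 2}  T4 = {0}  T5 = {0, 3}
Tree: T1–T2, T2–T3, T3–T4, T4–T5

No — edge (1,0) lies in no bag.

A tree decomposition must satisfy three properties: every vertex lies in some bag; for every edge, both endpoints lie together in some bag; and for every vertex, the bags containing it form a connected subtree. Here edge (1,0) lies in no bag, so the decomposition is invalid.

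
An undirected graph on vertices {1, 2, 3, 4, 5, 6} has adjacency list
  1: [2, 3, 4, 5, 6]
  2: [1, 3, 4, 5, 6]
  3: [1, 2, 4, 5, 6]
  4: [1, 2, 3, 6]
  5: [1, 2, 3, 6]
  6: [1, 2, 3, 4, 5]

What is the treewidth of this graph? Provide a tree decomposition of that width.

Treewidth 4.
One such decomposition:
Bags: B1 = {1, 2, 3, 4, 6}  B2 = {1, 2, 3, 5, 6}
Tree: B1–B2

The largest bag has 5 vertices, giving width 4; this decomposition certifies tw(G) ≤ 4. On the other hand G contains the 5-clique {1, 2, 3, 4, 6}. A clique must lie in a single bag of any decomposition, so no decomposition can have width below 4. Hence tw(G) = 4 exactly.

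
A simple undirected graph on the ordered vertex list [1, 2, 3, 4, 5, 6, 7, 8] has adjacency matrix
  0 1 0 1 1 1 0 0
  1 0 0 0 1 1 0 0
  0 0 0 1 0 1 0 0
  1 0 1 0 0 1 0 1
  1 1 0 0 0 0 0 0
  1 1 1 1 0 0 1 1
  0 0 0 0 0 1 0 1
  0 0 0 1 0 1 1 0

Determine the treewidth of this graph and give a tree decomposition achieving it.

Treewidth 2.
One such decomposition:
Bags: B1 = {1, 2, 5}  B2 = {1, 2, 6}  B3 = {1, 4, 6}  B4 = {4, 6, 8}  B5 = {3, 4, 6}  B6 = {6, 7, 8}
Tree: B1–B2, B2–B3, B3–B4, B3–B5, B4–B6

Each bag holds 3 vertices, so the decomposition has width 2, which upper-bounds the treewidth. Conversely, {1, 2, 5} is a clique of size 3, and the vertices of any clique must share a bag in every tree decomposition; so some bag has ≥ 3 vertices and tw(G) ≥ 2. The upper and lower bounds meet at 2, so that is the treewidth.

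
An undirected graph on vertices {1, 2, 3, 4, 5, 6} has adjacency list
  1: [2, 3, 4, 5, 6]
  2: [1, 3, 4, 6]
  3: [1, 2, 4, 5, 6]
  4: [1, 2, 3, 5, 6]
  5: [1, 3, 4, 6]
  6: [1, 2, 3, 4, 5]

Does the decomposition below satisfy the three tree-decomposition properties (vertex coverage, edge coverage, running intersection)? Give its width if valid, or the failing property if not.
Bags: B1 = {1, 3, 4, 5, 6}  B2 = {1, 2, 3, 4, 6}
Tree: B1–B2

Checking the three conditions: (i) the bags cover all of {1, 2, 3, 4, 5, 6}; (ii) for each edge, some bag contains both endpoints; (iii) the bags containing any fixed vertex form a subtree. All hold, so the decomposition is valid with width 5 − 1 = 4.

Yes; width 4.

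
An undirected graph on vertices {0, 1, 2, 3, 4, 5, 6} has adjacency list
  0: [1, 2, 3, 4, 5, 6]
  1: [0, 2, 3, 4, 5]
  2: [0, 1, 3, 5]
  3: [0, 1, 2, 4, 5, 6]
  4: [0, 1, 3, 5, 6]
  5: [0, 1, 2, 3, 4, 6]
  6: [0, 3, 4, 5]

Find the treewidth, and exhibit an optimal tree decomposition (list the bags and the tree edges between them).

Treewidth 4.
Bags: B1 = {0, 1, 3, 4, 5}  B2 = {0, 1, 2, 3, 5}  B3 = {0, 3, 4, 5, 6}
Tree: B1–B2, B1–B3

Each bag holds 5 vertices, so the decomposition has width 4, which upper-bounds the treewidth. Conversely, {0, 1, 2, 3, 5} is a clique of size 5, and the vertices of any clique must share a bag in every tree decomposition; so some bag has ≥ 5 vertices and tw(G) ≥ 4. Combining the bounds, tw(G) = 4.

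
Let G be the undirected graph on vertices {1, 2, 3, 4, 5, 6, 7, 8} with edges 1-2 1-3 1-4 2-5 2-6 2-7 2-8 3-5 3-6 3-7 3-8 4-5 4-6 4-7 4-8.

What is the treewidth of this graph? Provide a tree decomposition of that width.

Each bag holds 4 vertices, so the decomposition has width 3, which upper-bounds the treewidth. For the lower bound: the 4 vertex sets {2,7}, {1,4}, {3}, {6} are disjoint, each induces a connected subgraph, and every pair is joined by at least one edge of G. Contracting each set to a single vertex therefore yields K_{4} as a minor, and since treewidth is minor-monotone, tw(G) ≥ tw(K_{4}) = 3. Combining the bounds, tw(G) = 3.

Treewidth 3.
One optimal decomposition is:
Bags: B1 = {2, 3, 4, 7}  B2 = {1, 2, 3, 4}  B3 = {2, 3, 4, 6}  B4 = {2, 3, 4, 5}  B5 = {2, 3, 4, 8}
Tree: B1–B2, B2–B3, B3–B4, B4–B5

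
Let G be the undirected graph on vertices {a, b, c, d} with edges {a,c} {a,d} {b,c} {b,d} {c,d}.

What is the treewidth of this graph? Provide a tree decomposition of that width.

Treewidth 2.
One such decomposition:
Bags: B1 = {b, c, d}  B2 = {a, c, d}
Tree: B1–B2

Each bag holds 3 vertices, so the decomposition has width 2, which upper-bounds the treewidth. Conversely, {a, c, d} is a clique of size 3, and the vertices of any clique must share a bag in every tree decomposition; so some bag has ≥ 3 vertices and tw(G) ≥ 2. Hence tw(G) = 2 exactly.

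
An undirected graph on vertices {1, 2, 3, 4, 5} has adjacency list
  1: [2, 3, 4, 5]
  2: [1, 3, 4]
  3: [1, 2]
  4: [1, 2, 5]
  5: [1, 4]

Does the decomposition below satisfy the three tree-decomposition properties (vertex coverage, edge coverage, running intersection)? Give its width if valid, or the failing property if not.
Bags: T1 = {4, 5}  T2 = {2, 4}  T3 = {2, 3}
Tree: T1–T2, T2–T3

No — vertex 1 appears in no bag.

A tree decomposition must satisfy three properties: every vertex lies in some bag; for every edge, both endpoints lie together in some bag; and for every vertex, the bags containing it form a connected subtree. Here vertex 1 appears in no bag, so the decomposition is invalid.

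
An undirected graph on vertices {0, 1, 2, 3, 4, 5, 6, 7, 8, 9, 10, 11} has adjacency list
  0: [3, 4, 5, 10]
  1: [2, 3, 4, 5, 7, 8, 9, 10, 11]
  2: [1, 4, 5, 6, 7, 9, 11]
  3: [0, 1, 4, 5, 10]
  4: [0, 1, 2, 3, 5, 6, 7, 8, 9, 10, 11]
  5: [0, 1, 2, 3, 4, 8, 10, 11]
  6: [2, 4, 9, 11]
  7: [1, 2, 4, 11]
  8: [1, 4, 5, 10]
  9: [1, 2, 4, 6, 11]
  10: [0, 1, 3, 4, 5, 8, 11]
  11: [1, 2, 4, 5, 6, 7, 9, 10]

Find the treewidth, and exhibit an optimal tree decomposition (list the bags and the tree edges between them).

Every bag has size at most 5, so the width is 5 − 1 = 4 and tw(G) ≤ 4. On the other hand G contains the 5-clique {0, 3, 4, 5, 10}. A clique must lie in a single bag of any decomposition, so no decomposition can have width below 4. Combining the bounds, tw(G) = 4.

Treewidth 4.
One such decomposition:
Bags: B1 = {1, 3, 4, 5, 10}  B2 = {1, 4, 5, 10, 11}  B3 = {1, 2, 4, 5, 11}  B4 = {0, 3, 4, 5, 10}  B5 = {1, 2, 4, 9, 11}  B6 = {1, 2, 4, 7, 11}  B7 = {1, 4, 5, 8, 10}  B8 = {2, 4, 6, 9, 11}
Tree: B1–B2, B2–B3, B1–B4, B3–B5, B3–B6, B2–B7, B5–B8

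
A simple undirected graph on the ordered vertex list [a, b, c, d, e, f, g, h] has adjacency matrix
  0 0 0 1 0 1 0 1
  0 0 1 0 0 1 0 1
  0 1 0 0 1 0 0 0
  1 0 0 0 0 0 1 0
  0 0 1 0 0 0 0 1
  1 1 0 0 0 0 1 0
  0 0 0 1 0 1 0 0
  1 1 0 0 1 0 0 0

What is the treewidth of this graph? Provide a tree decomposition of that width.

The largest bag has 3 vertices, giving width 2; this decomposition certifies tw(G) ≤ 2. Since c–e–h–b–c is a cycle in G, G is not acyclic. Forests are exactly the graphs of treewidth ≤ 1, so tw(G) ≥ 2. Hence tw(G) = 2 exactly.

Treewidth 2.
One such decomposition:
Bags: B1 = {b, c, e}  B2 = {b, e, h}  B3 = {b, f, h}  B4 = {a, f, h}  B5 = {a, f, g}  B6 = {a, d, g}
Tree: B1–B2, B2–B3, B3–B4, B4–B5, B5–B6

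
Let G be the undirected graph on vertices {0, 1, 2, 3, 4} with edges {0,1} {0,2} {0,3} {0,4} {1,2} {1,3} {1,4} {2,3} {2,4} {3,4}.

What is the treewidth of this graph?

A width-4 tree decomposition is:
Bags: B1 = {0, 1, 2, 3, 4}
Tree: (single bag)
A single bag containing all 5 vertices is trivially a valid decomposition of width 4. Conversely, {0, 1, 2, 3, 4} is a clique of size 5, and the vertices of any clique must share a bag in every tree decomposition; so some bag has ≥ 5 vertices and tw(G) ≥ 4. Hence tw(G) = 4 exactly.

4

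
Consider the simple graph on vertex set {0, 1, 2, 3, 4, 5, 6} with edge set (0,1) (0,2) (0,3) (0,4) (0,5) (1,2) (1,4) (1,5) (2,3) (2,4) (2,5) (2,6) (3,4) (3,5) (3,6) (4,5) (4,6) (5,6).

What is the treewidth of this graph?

A width-4 tree decomposition is:
Bags: B1 = {0, 2, 3, 4, 5}  B2 = {0, 1, 2, 4, 5}  B3 = {2, 3, 4, 5, 6}
Tree: B1–B2, B1–B3
The largest bag has 5 vertices, giving width 4; this decomposition certifies tw(G) ≤ 4. On the other hand G contains the 5-clique {0, 1, 2, 4, 5}. A clique must lie in a single bag of any decomposition, so no decomposition can have width below 4. The upper and lower bounds meet at 4, so that is the treewidth.

4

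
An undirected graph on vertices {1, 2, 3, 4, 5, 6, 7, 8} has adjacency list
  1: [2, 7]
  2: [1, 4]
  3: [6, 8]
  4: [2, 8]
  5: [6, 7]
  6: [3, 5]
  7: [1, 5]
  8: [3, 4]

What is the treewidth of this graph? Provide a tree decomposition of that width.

Treewidth 2.
One such decomposition:
Bags: B1 = {3, 4, 8}  B2 = {2, 3, 4}  B3 = {1, 2, 3}  B4 = {1, 3, 7}  B5 = {3, 5, 7}  B6 = {3, 5, 6}
Tree: B1–B2, B2–B3, B3–B4, B4–B5, B5–B6

Every bag has size at most 3, so the width is 3 − 1 = 2 and tw(G) ≤ 2. For the lower bound, G contains the cycle 3–8–4–2–1–7–5–6–3, so G is not a forest; only forests have treewidth ≤ 1, hence tw(G) ≥ 2. Combining the bounds, tw(G) = 2.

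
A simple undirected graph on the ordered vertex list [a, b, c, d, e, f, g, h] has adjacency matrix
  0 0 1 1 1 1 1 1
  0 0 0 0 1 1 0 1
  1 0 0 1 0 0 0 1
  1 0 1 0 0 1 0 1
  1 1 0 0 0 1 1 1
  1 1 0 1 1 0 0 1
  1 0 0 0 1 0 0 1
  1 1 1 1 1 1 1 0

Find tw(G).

3

A width-3 tree decomposition is:
Bags: B1 = {a, e, f, h}  B2 = {a, d, f, h}  B3 = {b, e, f, h}  B4 = {a, e, g, h}  B5 = {a, c, d, h}
Tree: B1–B2, B1–B3, B1–B4, B2–B5
Every bag has size at most 4, so the width is 4 − 1 = 3 and tw(G) ≤ 3. For the lower bound, the 4 vertices {a, c, d, h} are pairwise adjacent, and any tree decomposition puts a clique entirely inside one bag — forcing width ≥ 3. Therefore the treewidth is 3.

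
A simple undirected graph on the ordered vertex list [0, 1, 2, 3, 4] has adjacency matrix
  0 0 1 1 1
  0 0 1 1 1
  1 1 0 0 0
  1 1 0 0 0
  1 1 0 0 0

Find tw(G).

2

A width-2 tree decomposition is:
Bags: B1 = {0, 1, 3}  B2 = {0, 1, 2}  B3 = {0, 1, 4}
Tree: B1–B2, B2–B3
Every bag has size at most 3, so the width is 3 − 1 = 2 and tw(G) ≤ 2. Since 3–0–2–1–3 is a cycle in G, G is not acyclic. Forests are exactly the graphs of treewidth ≤ 1, so tw(G) ≥ 2. Therefore the treewidth is 2.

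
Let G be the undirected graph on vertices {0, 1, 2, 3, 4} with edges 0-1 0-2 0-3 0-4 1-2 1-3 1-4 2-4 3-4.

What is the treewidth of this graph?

A width-3 tree decomposition is:
Bags: B1 = {0, 1, 3, 4}  B2 = {0, 1, 2, 4}
Tree: B1–B2
The largest bag has 4 vertices, giving width 3; this decomposition certifies tw(G) ≤ 3. For the lower bound, the 4 vertices {0, 1, 2, 4} are pairwise adjacent, and any tree decomposition puts a clique entirely inside one bag — forcing width ≥ 3. Combining the bounds, tw(G) = 3.

3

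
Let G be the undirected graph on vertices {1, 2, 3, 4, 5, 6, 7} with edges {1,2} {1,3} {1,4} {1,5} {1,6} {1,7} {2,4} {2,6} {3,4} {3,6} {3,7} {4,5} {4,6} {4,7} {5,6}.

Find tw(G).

A width-3 tree decomposition is:
Bags: B1 = {1, 3, 4, 6}  B2 = {1, 2, 4, 6}  B3 = {1, 4, 5, 6}  B4 = {1, 3, 4, 7}
Tree: B1–B2, B2–B3, B1–B4
Every bag has size at most 4, so the width is 4 − 1 = 3 and tw(G) ≤ 3. Conversely, {1, 2, 4, 6} is a clique of size 4, and the vertices of any clique must share a bag in every tree decomposition; so some bag has ≥ 4 vertices and tw(G) ≥ 3. Hence tw(G) = 3 exactly.

3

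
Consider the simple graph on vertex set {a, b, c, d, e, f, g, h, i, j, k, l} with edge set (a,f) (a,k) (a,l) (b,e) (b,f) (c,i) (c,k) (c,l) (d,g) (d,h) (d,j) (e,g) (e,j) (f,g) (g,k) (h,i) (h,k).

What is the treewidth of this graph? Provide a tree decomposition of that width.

Treewidth 3.
One optimal decomposition is:
Bags: B1 = {b, e, f, j}  B2 = {e, f, g, j}  B3 = {d, f, g, j}  B4 = {a, d, f, g}  B5 = {a, d, g, k}  B6 = {a, d, h, k}  B7 = {a, h, k, l}  B8 = {c, h, k, l}  B9 = {c, h, i, l}
Tree: B1–B2, B2–B3, B3–B4, B4–B5, B5–B6, B6–B7, B7–B8, B8–B9

Every bag has size at most 4, so the width is 4 − 1 = 3 and tw(G) ≤ 3. For the lower bound: the 4 vertex sets {b,e,j}, {f}, {g}, {a,d,h,k} are disjoint, each induces a connected subgraph, and every pair is joined by at least one edge of G. Contracting each set to a single vertex therefore yields K_{4} as a minor, and since treewidth is minor-monotone, tw(G) ≥ tw(K_{4}) = 3. Therefore the treewidth is 3.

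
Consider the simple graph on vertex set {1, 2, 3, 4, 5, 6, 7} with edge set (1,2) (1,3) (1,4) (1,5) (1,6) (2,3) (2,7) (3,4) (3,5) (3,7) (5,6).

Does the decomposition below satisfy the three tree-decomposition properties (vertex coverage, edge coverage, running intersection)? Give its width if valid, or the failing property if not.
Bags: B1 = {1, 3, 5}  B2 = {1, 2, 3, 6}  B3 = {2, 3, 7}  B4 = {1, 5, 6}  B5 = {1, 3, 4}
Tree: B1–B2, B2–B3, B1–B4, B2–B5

A tree decomposition must satisfy three properties: every vertex lies in some bag; for every edge, both endpoints lie together in some bag; and for every vertex, the bags containing it form a connected subtree. Here bags containing vertex 6 are not connected in the tree, so the decomposition is invalid.

No — bags containing vertex 6 are not connected in the tree.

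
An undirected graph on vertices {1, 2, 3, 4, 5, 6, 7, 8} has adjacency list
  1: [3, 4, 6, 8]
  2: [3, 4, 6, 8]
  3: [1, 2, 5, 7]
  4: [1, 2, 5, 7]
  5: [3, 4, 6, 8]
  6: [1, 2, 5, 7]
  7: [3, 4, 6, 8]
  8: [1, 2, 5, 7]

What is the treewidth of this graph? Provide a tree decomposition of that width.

The largest bag has 5 vertices, giving width 4; this decomposition certifies tw(G) ≤ 4. For the lower bound: the 5 vertex sets {5,8}, {1,3}, {4,7}, {2}, {6} are disjoint, each induces a connected subgraph, and every pair is joined by at least one edge of G. Contracting each set to a single vertex therefore yields K_{5} as a minor, and since treewidth is minor-monotone, tw(G) ≥ tw(K_{5}) = 4. Combining the bounds, tw(G) = 4.

Treewidth 4.
Bags: B1 = {1, 2, 5, 7, 8}  B2 = {1, 2, 3, 5, 7}  B3 = {1, 2, 4, 5, 7}  B4 = {1, 2, 5, 6, 7}
Tree: B1–B2, B2–B3, B3–B4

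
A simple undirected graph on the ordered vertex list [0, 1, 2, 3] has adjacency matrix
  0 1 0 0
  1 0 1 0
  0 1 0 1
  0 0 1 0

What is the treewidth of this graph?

A width-1 tree decomposition is:
Bags: B1 = {2, 3}  B2 = {1, 2}  B3 = {0, 1}
Tree: B1–B2, B2–B3
Every bag has size at most 2, so the width is 2 − 1 = 1 and tw(G) ≤ 1. Any graph with an edge has treewidth ≥ 1, and G has the edge 3–2. Therefore the treewidth is 1.

1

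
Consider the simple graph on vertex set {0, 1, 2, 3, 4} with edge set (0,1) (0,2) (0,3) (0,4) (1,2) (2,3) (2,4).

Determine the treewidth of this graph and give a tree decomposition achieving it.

Every bag has size at most 3, so the width is 3 − 1 = 2 and tw(G) ≤ 2. On the other hand G contains the 3-clique {0, 1, 2}. A clique must lie in a single bag of any decomposition, so no decomposition can have width below 2. Hence tw(G) = 2 exactly.

Treewidth 2.
One such decomposition:
Bags: B1 = {0, 2, 3}  B2 = {0, 1, 2}  B3 = {0, 2, 4}
Tree: B1–B2, B1–B3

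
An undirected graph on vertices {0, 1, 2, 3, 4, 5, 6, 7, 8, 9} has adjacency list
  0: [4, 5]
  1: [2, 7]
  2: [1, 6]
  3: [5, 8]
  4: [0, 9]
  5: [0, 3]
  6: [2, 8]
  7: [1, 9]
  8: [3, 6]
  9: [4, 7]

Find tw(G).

2

A width-2 tree decomposition is:
Bags: B1 = {2, 6, 8}  B2 = {1, 2, 8}  B3 = {1, 7, 8}  B4 = {7, 8, 9}  B5 = {4, 8, 9}  B6 = {0, 4, 8}  B7 = {0, 5, 8}  B8 = {3, 5, 8}
Tree: B1–B2, B2–B3, B3–B4, B4–B5, B5–B6, B6–B7, B7–B8
Every bag has size at most 3, so the width is 3 − 1 = 2 and tw(G) ≤ 2. Since 8–6–2–1–7–9–4–0–5–3–8 is a cycle in G, G is not acyclic. Forests are exactly the graphs of treewidth ≤ 1, so tw(G) ≥ 2. Therefore the treewidth is 2.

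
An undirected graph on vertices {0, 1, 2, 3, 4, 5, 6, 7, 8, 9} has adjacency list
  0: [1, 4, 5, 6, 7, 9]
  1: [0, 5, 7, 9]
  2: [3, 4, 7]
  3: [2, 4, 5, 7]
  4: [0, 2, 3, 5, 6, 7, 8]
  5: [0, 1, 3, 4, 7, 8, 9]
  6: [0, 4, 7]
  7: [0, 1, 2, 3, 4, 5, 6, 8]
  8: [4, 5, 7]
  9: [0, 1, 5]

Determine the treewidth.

3

A width-3 tree decomposition is:
Bags: B1 = {2, 3, 4, 7}  B2 = {3, 4, 5, 7}  B3 = {4, 5, 7, 8}  B4 = {0, 4, 5, 7}  B5 = {0, 1, 5, 7}  B6 = {0, 1, 5, 9}  B7 = {0, 4, 6, 7}
Tree: B1–B2, B2–B3, B3–B4, B4–B5, B5–B6, B4–B7
The largest bag has 4 vertices, giving width 3; this decomposition certifies tw(G) ≤ 3. On the other hand G contains the 4-clique {0, 1, 5, 9}. A clique must lie in a single bag of any decomposition, so no decomposition can have width below 3. The upper and lower bounds meet at 3, so that is the treewidth.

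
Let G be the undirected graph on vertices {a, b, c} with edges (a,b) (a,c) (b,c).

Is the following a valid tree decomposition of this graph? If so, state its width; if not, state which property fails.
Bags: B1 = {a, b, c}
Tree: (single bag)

Vertex coverage: the bags together contain {a, b, c}, the full vertex set. Edge coverage: each edge of G has both endpoints in at least one bag. Running intersection: for every vertex, the bags containing it form a connected subtree. All three properties hold, so this is a valid tree decomposition of width max|bag| − 1 = 2, and hence tw(G) ≤ 2.

Yes; width 2.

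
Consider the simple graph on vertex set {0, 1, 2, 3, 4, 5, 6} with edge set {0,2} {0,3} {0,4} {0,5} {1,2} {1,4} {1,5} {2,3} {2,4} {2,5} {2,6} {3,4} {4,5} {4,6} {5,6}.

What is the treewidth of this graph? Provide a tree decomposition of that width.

Each bag holds 4 vertices, so the decomposition has width 3, which upper-bounds the treewidth. For the lower bound, the 4 vertices {0, 2, 3, 4} are pairwise adjacent, and any tree decomposition puts a clique entirely inside one bag — forcing width ≥ 3. Combining the bounds, tw(G) = 3.

Treewidth 3.
Bags: B1 = {0, 2, 3, 4}  B2 = {0, 2, 4, 5}  B3 = {1, 2, 4, 5}  B4 = {2, 4, 5, 6}
Tree: B1–B2, B2–B3, B2–B4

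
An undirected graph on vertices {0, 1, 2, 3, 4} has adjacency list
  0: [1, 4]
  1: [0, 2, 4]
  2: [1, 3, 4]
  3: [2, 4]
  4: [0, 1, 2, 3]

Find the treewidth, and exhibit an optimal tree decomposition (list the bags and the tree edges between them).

Treewidth 2.
One such decomposition:
Bags: B1 = {1, 2, 4}  B2 = {2, 3, 4}  B3 = {0, 1, 4}
Tree: B1–B2, B1–B3

The largest bag has 3 vertices, giving width 2; this decomposition certifies tw(G) ≤ 2. On the other hand G contains the 3-clique {0, 1, 4}. A clique must lie in a single bag of any decomposition, so no decomposition can have width below 2. The upper and lower bounds meet at 2, so that is the treewidth.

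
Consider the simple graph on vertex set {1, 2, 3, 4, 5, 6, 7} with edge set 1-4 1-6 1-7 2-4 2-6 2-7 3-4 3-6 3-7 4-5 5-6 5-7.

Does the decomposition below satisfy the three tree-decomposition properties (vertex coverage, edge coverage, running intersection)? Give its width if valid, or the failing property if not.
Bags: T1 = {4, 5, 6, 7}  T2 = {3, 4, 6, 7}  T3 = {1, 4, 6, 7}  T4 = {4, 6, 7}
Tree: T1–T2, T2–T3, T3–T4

No — vertex 2 appears in no bag.

A tree decomposition must satisfy three properties: every vertex lies in some bag; for every edge, both endpoints lie together in some bag; and for every vertex, the bags containing it form a connected subtree. Here vertex 2 appears in no bag, so the decomposition is invalid.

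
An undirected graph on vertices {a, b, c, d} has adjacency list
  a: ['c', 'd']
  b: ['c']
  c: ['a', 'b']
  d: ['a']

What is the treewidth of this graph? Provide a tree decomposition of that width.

Each bag holds 2 vertices, so the decomposition has width 1, which upper-bounds the treewidth. Any graph with an edge has treewidth ≥ 1, and G has the edge b–c. Hence tw(G) = 1 exactly.

Treewidth 1.
One optimal decomposition is:
Bags: B1 = {b, c}  B2 = {a, c}  B3 = {a, d}
Tree: B1–B2, B2–B3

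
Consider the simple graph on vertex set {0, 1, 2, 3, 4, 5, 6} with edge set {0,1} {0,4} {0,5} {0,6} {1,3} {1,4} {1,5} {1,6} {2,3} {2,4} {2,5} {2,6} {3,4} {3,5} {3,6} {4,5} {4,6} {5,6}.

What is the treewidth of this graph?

4

A width-4 tree decomposition is:
Bags: B1 = {1, 3, 4, 5, 6}  B2 = {2, 3, 4, 5, 6}  B3 = {0, 1, 4, 5, 6}
Tree: B1–B2, B1–B3
The largest bag has 5 vertices, giving width 4; this decomposition certifies tw(G) ≤ 4. For the lower bound, the 5 vertices {0, 1, 4, 5, 6} are pairwise adjacent, and any tree decomposition puts a clique entirely inside one bag — forcing width ≥ 4. Therefore the treewidth is 4.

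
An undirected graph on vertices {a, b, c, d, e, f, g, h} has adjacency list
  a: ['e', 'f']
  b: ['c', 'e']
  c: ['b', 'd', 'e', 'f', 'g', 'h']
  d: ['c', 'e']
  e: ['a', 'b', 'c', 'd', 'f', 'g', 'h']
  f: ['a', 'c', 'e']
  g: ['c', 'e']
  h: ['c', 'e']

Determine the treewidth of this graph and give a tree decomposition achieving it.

Treewidth 2.
One optimal decomposition is:
Bags: B1 = {a, e, f}  B2 = {c, e, f}  B3 = {c, d, e}  B4 = {b, c, e}  B5 = {c, e, h}  B6 = {c, e, g}
Tree: B1–B2, B2–B3, B3–B4, B4–B5, B3–B6

The largest bag has 3 vertices, giving width 2; this decomposition certifies tw(G) ≤ 2. Conversely, {c, d, e} is a clique of size 3, and the vertices of any clique must share a bag in every tree decomposition; so some bag has ≥ 3 vertices and tw(G) ≥ 2. Combining the bounds, tw(G) = 2.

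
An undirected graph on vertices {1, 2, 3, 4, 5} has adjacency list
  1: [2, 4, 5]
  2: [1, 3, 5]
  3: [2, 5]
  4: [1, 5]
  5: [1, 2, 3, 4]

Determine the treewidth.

A width-2 tree decomposition is:
Bags: B1 = {1, 4, 5}  B2 = {1, 2, 5}  B3 = {2, 3, 5}
Tree: B1–B2, B2–B3
Each bag holds 3 vertices, so the decomposition has width 2, which upper-bounds the treewidth. For the lower bound, the 3 vertices {1, 2, 5} are pairwise adjacent, and any tree decomposition puts a clique entirely inside one bag — forcing width ≥ 2. Therefore the treewidth is 2.

2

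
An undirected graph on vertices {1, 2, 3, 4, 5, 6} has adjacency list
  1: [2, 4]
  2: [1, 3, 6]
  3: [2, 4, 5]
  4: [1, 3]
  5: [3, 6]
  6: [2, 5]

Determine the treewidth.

2

A width-2 tree decomposition is:
Bags: B1 = {1, 2, 4}  B2 = {2, 3, 4}  B3 = {2, 3, 6}  B4 = {3, 5, 6}
Tree: B1–B2, B2–B3, B3–B4
Every bag has size at most 3, so the width is 3 − 1 = 2 and tw(G) ≤ 2. The edges 1–4–3–2–1 form a cycle, so G is not a tree and its treewidth is at least 2. Combining the bounds, tw(G) = 2.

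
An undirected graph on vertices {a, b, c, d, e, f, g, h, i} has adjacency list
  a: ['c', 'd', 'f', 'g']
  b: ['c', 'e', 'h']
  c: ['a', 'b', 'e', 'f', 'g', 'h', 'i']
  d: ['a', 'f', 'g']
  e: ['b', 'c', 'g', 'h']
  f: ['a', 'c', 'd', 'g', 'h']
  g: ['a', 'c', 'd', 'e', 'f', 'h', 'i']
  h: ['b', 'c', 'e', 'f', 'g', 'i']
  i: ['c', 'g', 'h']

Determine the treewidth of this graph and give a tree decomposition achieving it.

Treewidth 3.
One optimal decomposition is:
Bags: B1 = {c, g, h, i}  B2 = {c, e, g, h}  B3 = {c, f, g, h}  B4 = {b, c, e, h}  B5 = {a, c, f, g}  B6 = {a, d, f, g}
Tree: B1–B2, B2–B3, B2–B4, B3–B5, B5–B6

Each bag holds 4 vertices, so the decomposition has width 3, which upper-bounds the treewidth. For the lower bound, the 4 vertices {a, d, f, g} are pairwise adjacent, and any tree decomposition puts a clique entirely inside one bag — forcing width ≥ 3. Combining the bounds, tw(G) = 3.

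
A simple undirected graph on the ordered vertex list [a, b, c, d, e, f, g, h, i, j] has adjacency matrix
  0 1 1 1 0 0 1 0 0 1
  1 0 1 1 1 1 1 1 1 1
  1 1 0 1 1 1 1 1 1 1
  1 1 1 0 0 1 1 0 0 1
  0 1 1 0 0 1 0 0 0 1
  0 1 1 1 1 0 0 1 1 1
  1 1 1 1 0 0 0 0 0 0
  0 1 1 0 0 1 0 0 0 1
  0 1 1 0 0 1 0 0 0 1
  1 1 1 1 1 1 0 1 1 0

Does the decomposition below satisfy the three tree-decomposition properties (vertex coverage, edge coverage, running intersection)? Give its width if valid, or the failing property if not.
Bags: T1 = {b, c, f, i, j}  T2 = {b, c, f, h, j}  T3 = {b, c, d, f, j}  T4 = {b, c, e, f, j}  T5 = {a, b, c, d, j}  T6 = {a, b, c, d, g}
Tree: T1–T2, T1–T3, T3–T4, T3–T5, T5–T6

Yes; width 4.

Vertex coverage: the bags together contain {a, b, c, d, e, f, g, h, i, j}, the full vertex set. Edge coverage: each edge of G has both endpoints in at least one bag. Running intersection: for every vertex, the bags containing it form a connected subtree. All three properties hold, so this is a valid tree decomposition of width max|bag| − 1 = 4, and hence tw(G) ≤ 4.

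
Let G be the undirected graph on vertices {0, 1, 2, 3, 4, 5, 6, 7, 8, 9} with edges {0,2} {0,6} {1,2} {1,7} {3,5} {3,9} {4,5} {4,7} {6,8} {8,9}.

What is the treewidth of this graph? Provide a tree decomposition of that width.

Treewidth 2.
One optimal decomposition is:
Bags: B1 = {3, 8, 9}  B2 = {3, 5, 8}  B3 = {4, 5, 8}  B4 = {4, 7, 8}  B5 = {1, 7, 8}  B6 = {1, 2, 8}  B7 = {0, 2, 8}  B8 = {0, 6, 8}
Tree: B1–B2, B2–B3, B3–B4, B4–B5, B5–B6, B6–B7, B7–B8

Every bag has size at most 3, so the width is 3 − 1 = 2 and tw(G) ≤ 2. Since 8–9–3–5–4–7–1–2–0–6–8 is a cycle in G, G is not acyclic. Forests are exactly the graphs of treewidth ≤ 1, so tw(G) ≥ 2. Combining the bounds, tw(G) = 2.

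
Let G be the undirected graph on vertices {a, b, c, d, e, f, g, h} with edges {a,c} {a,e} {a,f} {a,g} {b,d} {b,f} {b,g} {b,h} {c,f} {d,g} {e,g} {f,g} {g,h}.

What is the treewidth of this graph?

2

A width-2 tree decomposition is:
Bags: B1 = {b, g, h}  B2 = {b, f, g}  B3 = {a, f, g}  B4 = {a, e, g}  B5 = {b, d, g}  B6 = {a, c, f}
Tree: B1–B2, B2–B3, B3–B4, B2–B5, B3–B6
The largest bag has 3 vertices, giving width 2; this decomposition certifies tw(G) ≤ 2. On the other hand G contains the 3-clique {a, e, g}. A clique must lie in a single bag of any decomposition, so no decomposition can have width below 2. Combining the bounds, tw(G) = 2.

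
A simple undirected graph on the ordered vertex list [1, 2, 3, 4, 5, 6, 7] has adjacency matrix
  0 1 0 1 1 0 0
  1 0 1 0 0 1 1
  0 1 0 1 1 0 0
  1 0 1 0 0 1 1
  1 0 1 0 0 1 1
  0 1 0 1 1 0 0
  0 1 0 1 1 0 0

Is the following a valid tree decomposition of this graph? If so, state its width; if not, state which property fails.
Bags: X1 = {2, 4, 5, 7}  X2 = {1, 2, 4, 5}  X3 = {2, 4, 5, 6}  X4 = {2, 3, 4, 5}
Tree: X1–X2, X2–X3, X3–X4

Vertex coverage: the bags together contain {1, 2, 3, 4, 5, 6, 7}, the full vertex set. Edge coverage: each edge of G has both endpoints in at least one bag. Running intersection: for every vertex, the bags containing it form a connected subtree. All three properties hold, so this is a valid tree decomposition of width max|bag| − 1 = 3, and hence tw(G) ≤ 3.

Yes; width 3.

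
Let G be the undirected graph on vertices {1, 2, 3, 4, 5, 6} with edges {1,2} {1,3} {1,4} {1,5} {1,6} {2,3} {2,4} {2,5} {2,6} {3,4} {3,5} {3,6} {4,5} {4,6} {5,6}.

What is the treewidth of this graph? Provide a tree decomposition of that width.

With just one bag of size 6, the width is 6 − 1 = 5, so tw(G) ≤ 5. Conversely, {1, 2, 3, 4, 5, 6} is a clique of size 6, and the vertices of any clique must share a bag in every tree decomposition; so some bag has ≥ 6 vertices and tw(G) ≥ 5. The upper and lower bounds meet at 5, so that is the treewidth.

Treewidth 5.
Bags: B1 = {1, 2, 3, 4, 5, 6}
Tree: (single bag)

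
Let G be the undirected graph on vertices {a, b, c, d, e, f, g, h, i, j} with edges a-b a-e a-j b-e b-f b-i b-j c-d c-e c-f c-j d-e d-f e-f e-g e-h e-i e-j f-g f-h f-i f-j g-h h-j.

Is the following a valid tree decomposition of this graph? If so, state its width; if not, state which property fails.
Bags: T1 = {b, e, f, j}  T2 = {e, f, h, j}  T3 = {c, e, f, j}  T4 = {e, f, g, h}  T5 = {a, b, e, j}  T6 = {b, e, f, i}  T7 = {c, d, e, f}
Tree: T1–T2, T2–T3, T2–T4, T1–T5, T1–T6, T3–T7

Every vertex of G appears in some bag (union = {a, b, c, d, e, f, g, h, i, j}); every edge is covered by a bag; and for each vertex v the set of bags containing v is connected in the bag tree. The decomposition is therefore valid. The largest bag has 4 vertices, so the width is 3.

Yes; width 3.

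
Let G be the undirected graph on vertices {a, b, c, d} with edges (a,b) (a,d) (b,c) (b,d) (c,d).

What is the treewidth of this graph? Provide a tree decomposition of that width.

Treewidth 2.
One such decomposition:
Bags: B1 = {a, b, d}  B2 = {b, c, d}
Tree: B1–B2

Each bag holds 3 vertices, so the decomposition has width 2, which upper-bounds the treewidth. Conversely, {b, c, d} is a clique of size 3, and the vertices of any clique must share a bag in every tree decomposition; so some bag has ≥ 3 vertices and tw(G) ≥ 2. The upper and lower bounds meet at 2, so that is the treewidth.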